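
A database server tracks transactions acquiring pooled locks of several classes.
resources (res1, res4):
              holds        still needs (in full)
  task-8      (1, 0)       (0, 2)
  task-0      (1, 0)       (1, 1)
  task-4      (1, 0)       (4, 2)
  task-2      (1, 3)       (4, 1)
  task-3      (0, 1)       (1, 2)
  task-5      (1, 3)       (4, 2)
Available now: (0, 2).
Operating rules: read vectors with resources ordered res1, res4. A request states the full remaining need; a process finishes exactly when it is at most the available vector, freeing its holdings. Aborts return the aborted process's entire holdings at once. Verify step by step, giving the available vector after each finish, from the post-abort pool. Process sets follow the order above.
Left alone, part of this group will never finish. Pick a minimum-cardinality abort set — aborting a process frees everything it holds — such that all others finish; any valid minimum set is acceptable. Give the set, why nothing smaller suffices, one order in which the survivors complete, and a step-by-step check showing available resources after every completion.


Abort task-4 and task-2.
Key observation: task-5 had no path to completion before; after the abort of task-4 and task-2 ((2, 3) returned), step 4 is where it fits.
No one abort is enough; case by case: task-8 alone leaves task-4 blocked (short on res1); task-0 alone leaves task-4 blocked (short on res1); task-4 alone leaves task-2 blocked (short on res1); task-2 alone leaves task-4 blocked (short on res1); task-3 alone leaves task-4 blocked (short on res1); task-5 alone leaves task-4 blocked (short on res1).
The survivors complete as task-3, task-0, task-8, task-5. Walking it through (starting from the post-abort pool):
  pool = (2, 5)
  task-3 needs (1, 2) <= (2, 5) -> finishes; pool += (0, 1) = (2, 6)
  task-0 needs (1, 1) <= (2, 6) -> finishes; pool += (1, 0) = (3, 6)
  task-8 needs (0, 2) <= (3, 6) -> finishes; pool += (1, 0) = (4, 6)
  task-5 needs (4, 2) <= (4, 6) -> finishes; pool += (1, 3) = (5, 9)


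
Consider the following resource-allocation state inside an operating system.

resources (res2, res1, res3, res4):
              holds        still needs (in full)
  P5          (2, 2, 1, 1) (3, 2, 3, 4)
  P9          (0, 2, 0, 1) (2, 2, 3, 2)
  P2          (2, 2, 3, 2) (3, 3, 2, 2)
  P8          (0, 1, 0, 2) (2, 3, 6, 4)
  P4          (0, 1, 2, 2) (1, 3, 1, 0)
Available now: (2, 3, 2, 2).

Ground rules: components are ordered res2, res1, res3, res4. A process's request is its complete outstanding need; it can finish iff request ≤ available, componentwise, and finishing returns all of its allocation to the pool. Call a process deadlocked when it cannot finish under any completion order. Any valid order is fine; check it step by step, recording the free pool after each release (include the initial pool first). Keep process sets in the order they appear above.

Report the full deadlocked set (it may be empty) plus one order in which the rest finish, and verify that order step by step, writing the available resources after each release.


Deadlocked: P5, P2 and P8.
Key observation: after P4, P9 the pool peaks at (2, 6, 4, 5), and each blocked process is short somewhere: P5 on res2; P2 on res2; P8 on res3.
One completion order for the rest: P4, P9. Verifying each step:
  pool = (2, 3, 2, 2)
  P4 needs (1, 3, 1, 0) <= (2, 3, 2, 2) -> finishes; pool += (0, 1, 2, 2) = (2, 4, 4, 4)
  P9 needs (2, 2, 3, 2) <= (2, 4, 4, 4) -> finishes; pool += (0, 2, 0, 1) = (2, 6, 4, 5)
None of the blocked processes ever fits:
  blocked: P5 wants (3, 2, 3, 4), pool (2, 6, 4, 5) — not enough res2
  blocked: P2 wants (3, 3, 2, 2), pool (2, 6, 4, 5) — not enough res2
  blocked: P8 wants (2, 3, 6, 4), pool (2, 6, 4, 5) — not enough res3


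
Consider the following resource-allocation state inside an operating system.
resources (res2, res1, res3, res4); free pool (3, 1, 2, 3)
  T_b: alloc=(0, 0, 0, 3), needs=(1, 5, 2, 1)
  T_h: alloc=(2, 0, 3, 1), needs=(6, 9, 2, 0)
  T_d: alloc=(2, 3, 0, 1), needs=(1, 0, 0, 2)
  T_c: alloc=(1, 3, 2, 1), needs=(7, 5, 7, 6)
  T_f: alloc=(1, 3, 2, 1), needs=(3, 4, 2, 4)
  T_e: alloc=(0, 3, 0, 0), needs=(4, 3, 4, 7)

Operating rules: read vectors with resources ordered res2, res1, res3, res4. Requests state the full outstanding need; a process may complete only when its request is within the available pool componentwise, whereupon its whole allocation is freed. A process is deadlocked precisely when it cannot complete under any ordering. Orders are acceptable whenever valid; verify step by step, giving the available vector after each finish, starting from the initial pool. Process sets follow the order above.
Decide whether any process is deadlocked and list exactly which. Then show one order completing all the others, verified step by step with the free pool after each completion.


Nothing here is deadlocked.
Key observation: T_d leads a chain of completions in which each release enables another process.
A valid finishing order for the others: T_d, T_f, T_b, T_e, T_h, T_c. Check, step by step:
  pool = (3, 1, 2, 3)
  T_d needs (1, 0, 0, 2) <= (3, 1, 2, 3) -> finishes; pool += (2, 3, 0, 1) = (5, 4, 2, 4)
  T_f needs (3, 4, 2, 4) <= (5, 4, 2, 4) -> finishes; pool += (1, 3, 2, 1) = (6, 7, 4, 5)
  T_b needs (1, 5, 2, 1) <= (6, 7, 4, 5) -> finishes; pool += (0, 0, 0, 3) = (6, 7, 4, 8)
  T_e needs (4, 3, 4, 7) <= (6, 7, 4, 8) -> finishes; pool += (0, 3, 0, 0) = (6, 10, 4, 8)
  T_h needs (6, 9, 2, 0) <= (6, 10, 4, 8) -> finishes; pool += (2, 0, 3, 1) = (8, 10, 7, 9)
  T_c needs (7, 5, 7, 6) <= (8, 10, 7, 9) -> finishes; pool += (1, 3, 2, 1) = (9, 13, 9, 10)


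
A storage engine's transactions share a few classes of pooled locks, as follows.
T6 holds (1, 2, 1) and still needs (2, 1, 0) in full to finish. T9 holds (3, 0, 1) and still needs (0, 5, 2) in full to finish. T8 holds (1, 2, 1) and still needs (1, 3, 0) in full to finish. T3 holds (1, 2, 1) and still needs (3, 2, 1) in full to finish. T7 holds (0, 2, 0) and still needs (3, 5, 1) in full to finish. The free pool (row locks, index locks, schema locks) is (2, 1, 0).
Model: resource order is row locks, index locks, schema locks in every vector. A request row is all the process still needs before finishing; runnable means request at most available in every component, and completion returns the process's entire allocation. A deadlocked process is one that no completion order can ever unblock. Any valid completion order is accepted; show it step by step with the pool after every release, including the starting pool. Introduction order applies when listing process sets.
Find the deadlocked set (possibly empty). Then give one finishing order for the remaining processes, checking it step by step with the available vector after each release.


No process is deadlocked.
Key observation: T6 can run right away; the returned allocation unlocks the remaining processes in turn.
The rest can finish in the order T6, T3, T8, T9, T7. Verifying each step:
  pool = (2, 1, 0)
  run T6 (needs (2, 1, 0), free (2, 1, 0)); after release of (1, 2, 1) the pool is (3, 3, 1)
  run T3 (needs (3, 2, 1), free (3, 3, 1)); after release of (1, 2, 1) the pool is (4, 5, 2)
  run T8 (needs (1, 3, 0), free (4, 5, 2)); after release of (1, 2, 1) the pool is (5, 7, 3)
  run T9 (needs (0, 5, 2), free (5, 7, 3)); after release of (3, 0, 1) the pool is (8, 7, 4)
  run T7 (needs (3, 5, 1), free (8, 7, 4)); after release of (0, 2, 0) the pool is (8, 9, 4)


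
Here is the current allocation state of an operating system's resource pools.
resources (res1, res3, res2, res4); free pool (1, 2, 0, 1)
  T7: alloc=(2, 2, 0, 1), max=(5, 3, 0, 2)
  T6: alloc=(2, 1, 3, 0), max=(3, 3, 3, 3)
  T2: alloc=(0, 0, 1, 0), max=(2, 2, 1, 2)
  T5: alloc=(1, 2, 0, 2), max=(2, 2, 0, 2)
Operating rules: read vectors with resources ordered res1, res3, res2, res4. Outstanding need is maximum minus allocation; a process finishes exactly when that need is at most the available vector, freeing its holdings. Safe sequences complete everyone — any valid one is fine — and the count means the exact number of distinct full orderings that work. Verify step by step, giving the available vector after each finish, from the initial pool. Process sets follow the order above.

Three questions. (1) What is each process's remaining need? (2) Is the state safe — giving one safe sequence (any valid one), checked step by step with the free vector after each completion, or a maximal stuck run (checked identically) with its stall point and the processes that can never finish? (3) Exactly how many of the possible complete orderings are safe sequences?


(1) Need matrix, components ordered res1, res3, res2, res4:
  T7: (3, 1, 0, 1)
  T6: (1, 2, 0, 3)
  T2: (2, 2, 0, 2)
  T5: (1, 0, 0, 0)
(2) SAFE. One safe sequence: T5, T6, T7, T2.
Key observation: the order's first zero-slack moment is T5 ((1, 0, 0, 0) needed, (1, 2, 0, 1) free — a requested resource with nothing to spare).
Step-by-step check:
  pool = (1, 2, 0, 1)
  T5: need (1, 0, 0, 0) fits (1, 2, 0, 1); releases (1, 2, 0, 2), pool now (2, 4, 0, 3)
  T6: need (1, 2, 0, 3) fits (2, 4, 0, 3); releases (2, 1, 3, 0), pool now (4, 5, 3, 3)
  T7: need (3, 1, 0, 1) fits (4, 5, 3, 3); releases (2, 2, 0, 1), pool now (6, 7, 3, 4)
  T2: need (2, 2, 0, 2) fits (6, 7, 3, 4); releases (0, 0, 1, 0), pool now (6, 7, 4, 4)
(3) Precisely 3 of the possible complete orderings are safe sequences.


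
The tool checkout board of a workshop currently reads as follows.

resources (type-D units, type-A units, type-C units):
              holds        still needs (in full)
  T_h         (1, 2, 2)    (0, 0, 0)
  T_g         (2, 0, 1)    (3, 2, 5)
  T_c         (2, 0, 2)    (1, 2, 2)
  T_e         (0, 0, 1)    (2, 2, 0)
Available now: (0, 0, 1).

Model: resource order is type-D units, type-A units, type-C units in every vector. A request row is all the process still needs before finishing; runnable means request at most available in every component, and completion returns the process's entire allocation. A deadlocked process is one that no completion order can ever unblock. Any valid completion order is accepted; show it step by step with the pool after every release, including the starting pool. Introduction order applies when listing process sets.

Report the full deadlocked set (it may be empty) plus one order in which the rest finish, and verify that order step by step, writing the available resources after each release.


The deadlocked set is empty.
Key observation: starting with T_h, each completion frees enough for the next — no one is permanently blocked.
A valid finishing order for the others: T_h, T_c, T_e, T_g. Check, step by step:
  pool = (0, 0, 1)
  T_h needs (0, 0, 0) <= (0, 0, 1) -> finishes; pool += (1, 2, 2) = (1, 2, 3)
  T_c needs (1, 2, 2) <= (1, 2, 3) -> finishes; pool += (2, 0, 2) = (3, 2, 5)
  T_e needs (2, 2, 0) <= (3, 2, 5) -> finishes; pool += (0, 0, 1) = (3, 2, 6)
  T_g needs (3, 2, 5) <= (3, 2, 6) -> finishes; pool += (2, 0, 1) = (5, 2, 7)


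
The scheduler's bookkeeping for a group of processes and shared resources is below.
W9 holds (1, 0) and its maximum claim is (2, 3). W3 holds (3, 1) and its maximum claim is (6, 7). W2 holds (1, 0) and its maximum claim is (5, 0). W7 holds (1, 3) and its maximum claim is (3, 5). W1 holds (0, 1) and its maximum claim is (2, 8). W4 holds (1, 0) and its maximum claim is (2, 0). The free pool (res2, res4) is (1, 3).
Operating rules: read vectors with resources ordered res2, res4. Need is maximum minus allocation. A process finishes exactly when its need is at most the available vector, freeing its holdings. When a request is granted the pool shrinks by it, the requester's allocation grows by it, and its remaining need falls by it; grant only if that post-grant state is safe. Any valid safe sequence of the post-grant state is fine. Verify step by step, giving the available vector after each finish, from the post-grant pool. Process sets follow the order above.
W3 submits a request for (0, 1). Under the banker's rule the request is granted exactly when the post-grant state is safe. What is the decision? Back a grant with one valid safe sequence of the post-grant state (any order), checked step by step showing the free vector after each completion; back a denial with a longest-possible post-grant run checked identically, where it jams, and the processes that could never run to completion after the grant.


GRANT — the state after the grant stays safe, e.g. via W4, W7, W9, W3, W1, W2.
Key observation: (1, 2) free after granting still covers W4 first, and each release covers the next.
Step-by-step check of the post-grant state:
  pool = (1, 2)
  W4 needs (1, 0) <= (1, 2) -> finishes; pool += (1, 0) = (2, 2)
  W7 needs (2, 2) <= (2, 2) -> finishes; pool += (1, 3) = (3, 5)
  W9 needs (1, 3) <= (3, 5) -> finishes; pool += (1, 0) = (4, 5)
  W3 needs (3, 5) <= (4, 5) -> finishes; pool += (3, 2) = (7, 7)
  W1 needs (2, 7) <= (7, 7) -> finishes; pool += (0, 1) = (7, 8)
  W2 needs (4, 0) <= (7, 8) -> finishes; pool += (1, 0) = (8, 8)


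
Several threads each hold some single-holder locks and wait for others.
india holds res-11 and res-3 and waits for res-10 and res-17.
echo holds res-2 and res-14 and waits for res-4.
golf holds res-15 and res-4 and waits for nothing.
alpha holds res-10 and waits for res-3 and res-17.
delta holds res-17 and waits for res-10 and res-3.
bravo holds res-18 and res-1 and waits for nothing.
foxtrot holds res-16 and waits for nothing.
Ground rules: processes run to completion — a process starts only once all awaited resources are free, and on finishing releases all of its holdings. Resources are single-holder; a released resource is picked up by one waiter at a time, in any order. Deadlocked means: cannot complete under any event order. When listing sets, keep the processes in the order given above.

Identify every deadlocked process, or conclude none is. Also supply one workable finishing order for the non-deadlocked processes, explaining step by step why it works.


The deadlocked set is india, alpha and delta.
Key observation: the cycle india -> alpha -> india can never break — each member waits on the next; delta is caught in further circular waits.
The rest can finish in the order bravo, golf, foxtrot, echo.
Check, step by step:
  run bravo (it waits on nothing); releases res-18 and res-1
  run golf (it waits on nothing); releases res-15 and res-4
  run foxtrot (it waits on nothing); releases res-16
  echo: everything it awaited (res-4) is free; runs, freeing res-2 and res-14


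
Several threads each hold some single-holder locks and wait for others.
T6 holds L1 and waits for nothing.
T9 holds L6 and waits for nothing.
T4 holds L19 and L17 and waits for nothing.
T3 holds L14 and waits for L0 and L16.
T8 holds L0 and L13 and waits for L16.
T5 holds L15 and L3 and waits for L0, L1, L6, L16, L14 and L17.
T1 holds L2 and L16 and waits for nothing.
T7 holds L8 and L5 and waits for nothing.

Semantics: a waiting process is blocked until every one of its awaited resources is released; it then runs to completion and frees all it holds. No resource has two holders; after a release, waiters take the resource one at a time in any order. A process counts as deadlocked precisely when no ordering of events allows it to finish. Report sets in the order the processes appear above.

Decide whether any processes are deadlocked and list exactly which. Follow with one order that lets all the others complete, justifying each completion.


No process is deadlocked.
Key observation: the wait graph is acyclic; completion cascades from the unblocked processes through everyone else.
A valid finishing order for the others: T4, T7, T6, T1, T8, T9, T3, T5.
Step-by-step check:
  T4 waits on nothing -> runs at once and releases L19 and L17
  T7 waits on nothing -> runs at once and releases L8 and L5
  T6 waits on nothing -> runs at once and releases L1
  T1 waits on nothing -> runs at once and releases L2 and L16
  T8: everything it awaited (L16) is free; runs, freeing L0 and L13
  T9 waits on nothing -> runs at once and releases L6
  T3: everything it awaited (L0 and L16) is free; runs, freeing L14
  T5: everything it awaited (L0, L1, L6, L16, L14 and L17) is free; runs, freeing L15 and L3


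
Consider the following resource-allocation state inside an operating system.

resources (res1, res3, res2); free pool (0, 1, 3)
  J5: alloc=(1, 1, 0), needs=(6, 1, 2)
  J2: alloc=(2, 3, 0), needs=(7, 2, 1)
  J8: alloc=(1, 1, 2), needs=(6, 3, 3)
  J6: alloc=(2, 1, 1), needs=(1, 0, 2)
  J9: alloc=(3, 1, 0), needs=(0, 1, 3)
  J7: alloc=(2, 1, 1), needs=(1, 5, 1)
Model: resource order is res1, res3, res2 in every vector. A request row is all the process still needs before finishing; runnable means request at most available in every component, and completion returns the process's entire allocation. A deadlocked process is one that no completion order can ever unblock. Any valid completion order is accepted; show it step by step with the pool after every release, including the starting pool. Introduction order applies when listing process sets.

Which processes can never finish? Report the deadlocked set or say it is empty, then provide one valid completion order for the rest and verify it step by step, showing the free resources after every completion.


Deadlocked: J5, J2, J8 and J7.
Key observation: after J9, J6 the pool peaks at (5, 3, 4), and each blocked process is short somewhere: J5 on res1; J2 on res1; J8 on res1; J7 on res3.
One completion order for the rest: J9, J6. Verifying each step:
  pool = (0, 1, 3)
  run J9 (needs (0, 1, 3), free (0, 1, 3)); after release of (3, 1, 0) the pool is (3, 2, 3)
  run J6 (needs (1, 0, 2), free (3, 2, 3)); after release of (2, 1, 1) the pool is (5, 3, 4)
The stuck group stays short no matter what:
  J5 cannot run: need (6, 1, 2) vs free (5, 3, 4) (insufficient res1)
  J2 cannot run: need (7, 2, 1) vs free (5, 3, 4) (insufficient res1)
  J8 cannot run: need (6, 3, 3) vs free (5, 3, 4) (insufficient res1)
  J7 cannot run: need (1, 5, 1) vs free (5, 3, 4) (insufficient res3)


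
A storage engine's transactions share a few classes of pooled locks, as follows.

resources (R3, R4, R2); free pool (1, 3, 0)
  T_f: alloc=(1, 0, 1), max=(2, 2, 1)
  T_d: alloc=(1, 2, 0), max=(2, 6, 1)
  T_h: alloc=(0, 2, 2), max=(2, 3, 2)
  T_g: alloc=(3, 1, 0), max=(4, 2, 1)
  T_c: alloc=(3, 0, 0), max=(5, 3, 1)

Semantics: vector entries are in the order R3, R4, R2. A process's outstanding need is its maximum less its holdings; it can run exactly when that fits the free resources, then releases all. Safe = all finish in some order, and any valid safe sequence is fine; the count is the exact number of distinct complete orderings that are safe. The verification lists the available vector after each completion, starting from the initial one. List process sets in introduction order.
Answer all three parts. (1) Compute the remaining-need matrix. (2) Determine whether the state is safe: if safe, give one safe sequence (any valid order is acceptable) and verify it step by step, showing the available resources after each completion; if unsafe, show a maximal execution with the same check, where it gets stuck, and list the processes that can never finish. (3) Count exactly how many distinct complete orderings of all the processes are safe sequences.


(1) Outstanding need per process (order R3, R4, R2):
  T_f: (1, 2, 0)
  T_d: (1, 4, 1)
  T_h: (2, 1, 0)
  T_g: (1, 1, 1)
  T_c: (2, 3, 1)
(2) SAFE — a valid safe sequence is T_f, T_h, T_d, T_g, T_c.
Key observation: T_f marks the first exact bind of the order: its need (1, 2, 0) fits the free (1, 3, 0) with zero slack on a requested resource.
Step-by-step check:
  pool = (1, 3, 0)
  run T_f (needs (1, 2, 0), free (1, 3, 0)); after release of (1, 0, 1) the pool is (2, 3, 1)
  run T_h (needs (2, 1, 0), free (2, 3, 1)); after release of (0, 2, 2) the pool is (2, 5, 3)
  run T_d (needs (1, 4, 1), free (2, 5, 3)); after release of (1, 2, 0) the pool is (3, 7, 3)
  run T_g (needs (1, 1, 1), free (3, 7, 3)); after release of (3, 1, 0) the pool is (6, 8, 3)
  run T_c (needs (2, 3, 1), free (6, 8, 3)); after release of (3, 0, 0) the pool is (9, 8, 3)
(3) Precisely 16 of the possible complete orderings are safe sequences.


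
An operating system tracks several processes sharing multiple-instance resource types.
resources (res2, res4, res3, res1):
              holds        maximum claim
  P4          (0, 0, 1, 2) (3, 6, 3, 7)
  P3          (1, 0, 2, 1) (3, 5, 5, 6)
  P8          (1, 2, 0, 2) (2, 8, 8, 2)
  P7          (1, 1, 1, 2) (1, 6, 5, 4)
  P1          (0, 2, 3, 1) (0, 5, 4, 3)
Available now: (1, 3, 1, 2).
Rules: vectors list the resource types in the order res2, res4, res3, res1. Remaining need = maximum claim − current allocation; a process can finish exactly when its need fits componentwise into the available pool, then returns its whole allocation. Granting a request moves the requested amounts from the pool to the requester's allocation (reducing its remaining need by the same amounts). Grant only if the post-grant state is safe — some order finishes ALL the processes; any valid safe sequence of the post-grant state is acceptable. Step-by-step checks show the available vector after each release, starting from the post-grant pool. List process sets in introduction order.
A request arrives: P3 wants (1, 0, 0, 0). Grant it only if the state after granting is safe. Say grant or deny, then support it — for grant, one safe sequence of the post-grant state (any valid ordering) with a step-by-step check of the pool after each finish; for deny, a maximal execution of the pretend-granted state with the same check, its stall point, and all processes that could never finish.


GRANT — the state after the grant stays safe, e.g. via P1, P7, P3, P4, P8.
Key observation: the grant leaves (0, 3, 1, 2) free — enough for P1, whose release restarts the cascade.
Step-by-step check of the post-grant state:
  pool = (0, 3, 1, 2)
  P1: need (0, 3, 1, 2) fits (0, 3, 1, 2); releases (0, 2, 3, 1), pool now (0, 5, 4, 3)
  P7: need (0, 5, 4, 2) fits (0, 5, 4, 3); releases (1, 1, 1, 2), pool now (1, 6, 5, 5)
  P3: need (1, 5, 3, 5) fits (1, 6, 5, 5); releases (2, 0, 2, 1), pool now (3, 6, 7, 6)
  P4: need (3, 6, 2, 5) fits (3, 6, 7, 6); releases (0, 0, 1, 2), pool now (3, 6, 8, 8)
  P8: need (1, 6, 8, 0) fits (3, 6, 8, 8); releases (1, 2, 0, 2), pool now (4, 8, 8, 10)


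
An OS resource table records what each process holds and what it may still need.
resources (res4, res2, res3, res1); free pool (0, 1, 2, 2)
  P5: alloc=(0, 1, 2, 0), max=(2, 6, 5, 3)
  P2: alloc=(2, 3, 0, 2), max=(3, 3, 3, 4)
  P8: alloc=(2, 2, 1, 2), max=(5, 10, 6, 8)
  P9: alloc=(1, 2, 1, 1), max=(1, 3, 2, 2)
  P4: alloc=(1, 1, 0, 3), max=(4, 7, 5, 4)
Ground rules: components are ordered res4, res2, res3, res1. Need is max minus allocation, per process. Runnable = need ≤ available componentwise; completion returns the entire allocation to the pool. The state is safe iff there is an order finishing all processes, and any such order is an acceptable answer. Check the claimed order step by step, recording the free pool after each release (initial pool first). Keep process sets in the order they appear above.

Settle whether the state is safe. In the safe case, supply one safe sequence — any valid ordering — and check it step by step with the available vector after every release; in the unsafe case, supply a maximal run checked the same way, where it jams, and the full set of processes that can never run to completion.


The state is SAFE; one workable sequence: P9, P2, P5, P4, P8.
Key observation: at P9 the run first touches a limit — (0, 1, 1, 1) against (0, 1, 2, 2), exact on a resource it actually requests.
Check, step by step:
  pool = (0, 1, 2, 2)
  P9 needs (0, 1, 1, 1) <= (0, 1, 2, 2) -> finishes; pool += (1, 2, 1, 1) = (1, 3, 3, 3)
  P2 needs (1, 0, 3, 2) <= (1, 3, 3, 3) -> finishes; pool += (2, 3, 0, 2) = (3, 6, 3, 5)
  P5 needs (2, 5, 3, 3) <= (3, 6, 3, 5) -> finishes; pool += (0, 1, 2, 0) = (3, 7, 5, 5)
  P4 needs (3, 6, 5, 1) <= (3, 7, 5, 5) -> finishes; pool += (1, 1, 0, 3) = (4, 8, 5, 8)
  P8 needs (3, 8, 5, 6) <= (4, 8, 5, 8) -> finishes; pool += (2, 2, 1, 2) = (6, 10, 6, 10)


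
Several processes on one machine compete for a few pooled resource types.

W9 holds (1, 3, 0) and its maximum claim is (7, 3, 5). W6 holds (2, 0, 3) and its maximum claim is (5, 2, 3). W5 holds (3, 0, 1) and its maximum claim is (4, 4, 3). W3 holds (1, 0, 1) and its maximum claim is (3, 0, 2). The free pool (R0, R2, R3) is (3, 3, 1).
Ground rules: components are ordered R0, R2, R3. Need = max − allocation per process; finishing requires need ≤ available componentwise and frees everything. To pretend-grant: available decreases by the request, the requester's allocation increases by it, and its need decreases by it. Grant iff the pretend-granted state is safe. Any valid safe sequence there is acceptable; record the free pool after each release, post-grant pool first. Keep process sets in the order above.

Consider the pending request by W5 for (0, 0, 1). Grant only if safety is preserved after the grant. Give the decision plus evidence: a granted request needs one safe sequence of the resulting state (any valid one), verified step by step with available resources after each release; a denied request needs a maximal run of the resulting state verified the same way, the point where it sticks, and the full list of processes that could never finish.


DENY — the pretend-granted state is unsafe.
Key observation: after W6, W3 the pool peaks at (6, 3, 4), and each blocked process is short somewhere: W9 on R3; W5 on R2.
On the post-grant state, W6, W3 is a maximal run — nothing extends it. Verifying each step:
  pool = (3, 3, 0)
  W6: need (3, 2, 0) fits (3, 3, 0); releases (2, 0, 3), pool now (5, 3, 3)
  W3: need (2, 0, 1) fits (5, 3, 3); releases (1, 0, 1), pool now (6, 3, 4)
  W9 still needs (6, 0, 5) but only (6, 3, 4) is free — short on R3
  W5 still needs (1, 4, 1) but only (6, 3, 4) is free — short on R2
Had the request been granted, W9 and W5 could never finish.


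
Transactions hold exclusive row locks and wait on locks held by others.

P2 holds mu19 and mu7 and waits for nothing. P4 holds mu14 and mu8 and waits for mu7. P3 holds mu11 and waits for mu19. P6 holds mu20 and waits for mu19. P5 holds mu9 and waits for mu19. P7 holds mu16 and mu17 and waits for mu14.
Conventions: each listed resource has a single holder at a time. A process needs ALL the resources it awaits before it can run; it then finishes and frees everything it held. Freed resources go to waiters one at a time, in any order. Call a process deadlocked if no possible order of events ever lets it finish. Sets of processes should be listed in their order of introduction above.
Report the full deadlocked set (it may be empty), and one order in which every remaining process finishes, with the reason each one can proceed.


The deadlocked set is empty.
Key observation: the wait graph is acyclic; completion cascades from the unblocked processes through everyone else.
The rest can finish in the order P2, P6, P3, P4, P5, P7.
Check, step by step:
  P2: no waits; runs immediately, freeing mu19 and mu7
  P6: everything it awaited (mu19) is free; runs, freeing mu20
  P3: everything it awaited (mu19) is free; runs, freeing mu11
  P4: everything it awaited (mu7) is free; runs, freeing mu14 and mu8
  P5: everything it awaited (mu19) is free; runs, freeing mu9
  P7: everything it awaited (mu14) is free; runs, freeing mu16 and mu17


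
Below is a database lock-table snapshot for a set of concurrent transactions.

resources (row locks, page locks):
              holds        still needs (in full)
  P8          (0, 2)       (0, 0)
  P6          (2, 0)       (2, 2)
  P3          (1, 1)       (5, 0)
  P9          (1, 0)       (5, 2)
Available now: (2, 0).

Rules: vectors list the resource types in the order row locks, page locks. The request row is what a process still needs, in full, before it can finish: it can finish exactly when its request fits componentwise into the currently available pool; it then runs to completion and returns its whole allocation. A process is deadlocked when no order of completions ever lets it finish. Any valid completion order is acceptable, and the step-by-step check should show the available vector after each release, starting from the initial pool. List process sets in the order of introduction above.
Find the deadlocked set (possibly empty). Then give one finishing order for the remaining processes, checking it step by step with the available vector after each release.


Deadlocked: P3 and P9.
Key observation: even finishing P8, P6 leaves just (4, 2) free — too little row locks for any of the remaining processes.
A valid finishing order for the others: P8, P6. Walking it through:
  pool = (2, 0)
  P8: need (0, 0) fits (2, 0); releases (0, 2), pool now (2, 2)
  P6: need (2, 2) fits (2, 2); releases (2, 0), pool now (4, 2)
The blocked processes can never fit:
  P3 cannot run: need (5, 0) vs free (4, 2) (insufficient row locks)
  P9 cannot run: need (5, 2) vs free (4, 2) (insufficient row locks)


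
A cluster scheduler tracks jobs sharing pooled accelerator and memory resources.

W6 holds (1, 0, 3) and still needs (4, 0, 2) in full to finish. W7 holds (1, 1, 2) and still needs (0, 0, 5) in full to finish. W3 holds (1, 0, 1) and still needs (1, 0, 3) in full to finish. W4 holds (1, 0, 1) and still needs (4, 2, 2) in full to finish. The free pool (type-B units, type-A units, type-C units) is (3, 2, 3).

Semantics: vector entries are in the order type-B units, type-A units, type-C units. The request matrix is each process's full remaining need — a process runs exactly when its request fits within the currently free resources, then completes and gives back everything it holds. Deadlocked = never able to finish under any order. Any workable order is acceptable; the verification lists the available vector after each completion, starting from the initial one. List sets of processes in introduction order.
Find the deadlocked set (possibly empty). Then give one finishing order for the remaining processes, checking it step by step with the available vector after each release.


Nothing here is deadlocked.
Key observation: W3 can run right away; the returned allocation unlocks the remaining processes in turn.
A valid finishing order for the others: W3, W6, W7, W4. Walking it through:
  pool = (3, 2, 3)
  run W3 (needs (1, 0, 3), free (3, 2, 3)); after release of (1, 0, 1) the pool is (4, 2, 4)
  run W6 (needs (4, 0, 2), free (4, 2, 4)); after release of (1, 0, 3) the pool is (5, 2, 7)
  run W7 (needs (0, 0, 5), free (5, 2, 7)); after release of (1, 1, 2) the pool is (6, 3, 9)
  run W4 (needs (4, 2, 2), free (6, 3, 9)); after release of (1, 0, 1) the pool is (7, 3, 10)


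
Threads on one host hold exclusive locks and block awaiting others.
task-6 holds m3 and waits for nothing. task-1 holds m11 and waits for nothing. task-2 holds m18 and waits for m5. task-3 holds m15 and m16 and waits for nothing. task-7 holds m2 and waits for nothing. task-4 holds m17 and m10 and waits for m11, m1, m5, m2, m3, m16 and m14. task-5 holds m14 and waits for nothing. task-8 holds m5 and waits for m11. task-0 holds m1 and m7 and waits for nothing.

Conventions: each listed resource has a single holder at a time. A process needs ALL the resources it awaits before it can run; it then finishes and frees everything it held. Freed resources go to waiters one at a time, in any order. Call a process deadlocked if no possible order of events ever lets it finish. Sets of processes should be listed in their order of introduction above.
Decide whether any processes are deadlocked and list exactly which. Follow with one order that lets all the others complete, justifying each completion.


No process is deadlocked.
Key observation: the waits form no ring: some process can always run, and its releases unblock the others one by one.
One completion order for the rest: task-1, task-8, task-6, task-0, task-5, task-7, task-3, task-2, task-4.
Step-by-step check:
  task-1: no waits; runs immediately, freeing m11
  task-8: everything it awaited (m11) is free; runs, freeing m5
  task-6: no waits; runs immediately, freeing m3
  task-0: no waits; runs immediately, freeing m1 and m7
  task-5: no waits; runs immediately, freeing m14
  task-7: no waits; runs immediately, freeing m2
  task-3: no waits; runs immediately, freeing m15 and m16
  task-2: everything it awaited (m5) is free; runs, freeing m18
  task-4: everything it awaited (m11, m1, m5, m2, m3, m16 and m14) is free; runs, freeing m17 and m10


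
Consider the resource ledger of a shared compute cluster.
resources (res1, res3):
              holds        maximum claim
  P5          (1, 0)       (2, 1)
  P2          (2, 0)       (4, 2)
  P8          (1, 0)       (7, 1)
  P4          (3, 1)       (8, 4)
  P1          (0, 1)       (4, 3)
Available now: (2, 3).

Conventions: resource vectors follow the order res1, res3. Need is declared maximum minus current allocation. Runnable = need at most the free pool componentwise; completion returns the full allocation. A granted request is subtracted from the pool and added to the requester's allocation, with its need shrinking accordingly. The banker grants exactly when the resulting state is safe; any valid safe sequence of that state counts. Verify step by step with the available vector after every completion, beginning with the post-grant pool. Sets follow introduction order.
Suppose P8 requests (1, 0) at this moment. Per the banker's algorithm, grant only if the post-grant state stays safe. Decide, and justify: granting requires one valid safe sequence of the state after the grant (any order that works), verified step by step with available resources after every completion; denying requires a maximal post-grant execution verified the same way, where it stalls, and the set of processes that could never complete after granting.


DENY. Granting would leave the state unsafe.
Key observation: P5, P2, P1 can finish, but then (4, 4) is all there is, and the blocked group's res1 demands exceed it.
After a pretend grant, a maximal execution: P5, P2, P1 — then nothing else fits. Walking it through:
  pool = (1, 3)
  run P5 (needs (1, 1), free (1, 3)); after release of (1, 0) the pool is (2, 3)
  run P2 (needs (2, 2), free (2, 3)); after release of (2, 0) the pool is (4, 3)
  run P1 (needs (4, 2), free (4, 3)); after release of (0, 1) the pool is (4, 4)
  blocked: P8 wants (5, 1), pool (4, 4) — not enough res1
  blocked: P4 wants (5, 3), pool (4, 4) — not enough res1
Processes that could never finish after the grant: P8 and P4.


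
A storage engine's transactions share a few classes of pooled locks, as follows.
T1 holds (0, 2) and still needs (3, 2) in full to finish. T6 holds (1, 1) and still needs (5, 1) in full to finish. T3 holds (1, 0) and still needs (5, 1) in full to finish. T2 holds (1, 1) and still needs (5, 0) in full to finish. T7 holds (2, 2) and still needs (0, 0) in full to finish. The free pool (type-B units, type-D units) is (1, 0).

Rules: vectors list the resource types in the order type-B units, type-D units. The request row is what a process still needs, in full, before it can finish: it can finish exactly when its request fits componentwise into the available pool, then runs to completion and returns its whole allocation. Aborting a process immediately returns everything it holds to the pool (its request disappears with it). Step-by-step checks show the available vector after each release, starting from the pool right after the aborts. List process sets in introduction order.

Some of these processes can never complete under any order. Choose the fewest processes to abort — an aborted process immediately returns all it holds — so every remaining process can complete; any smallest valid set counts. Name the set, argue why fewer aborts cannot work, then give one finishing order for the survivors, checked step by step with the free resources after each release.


Minimum abort set: T6 and T2.
Key observation: T3 could never have finished before the abort; with (2, 2) returned by T6 and T2, it fits at step 3.
Why nothing smaller works — every single abort fails: T1 alone leaves T6 blocked (short on type-B units); T6 alone leaves T3 blocked (short on type-B units); T3 alone leaves T6 blocked (short on type-B units); T2 alone leaves T6 blocked (short on type-B units); T7 alone leaves T6 blocked (short on type-B units).
The survivors complete as T1, T7, T3. Step-by-step check (starting from the post-abort pool):
  pool = (3, 2)
  T1: need (3, 2) fits (3, 2); releases (0, 2), pool now (3, 4)
  T7: need (0, 0) fits (3, 4); releases (2, 2), pool now (5, 6)
  T3: need (5, 1) fits (5, 6); releases (1, 0), pool now (6, 6)


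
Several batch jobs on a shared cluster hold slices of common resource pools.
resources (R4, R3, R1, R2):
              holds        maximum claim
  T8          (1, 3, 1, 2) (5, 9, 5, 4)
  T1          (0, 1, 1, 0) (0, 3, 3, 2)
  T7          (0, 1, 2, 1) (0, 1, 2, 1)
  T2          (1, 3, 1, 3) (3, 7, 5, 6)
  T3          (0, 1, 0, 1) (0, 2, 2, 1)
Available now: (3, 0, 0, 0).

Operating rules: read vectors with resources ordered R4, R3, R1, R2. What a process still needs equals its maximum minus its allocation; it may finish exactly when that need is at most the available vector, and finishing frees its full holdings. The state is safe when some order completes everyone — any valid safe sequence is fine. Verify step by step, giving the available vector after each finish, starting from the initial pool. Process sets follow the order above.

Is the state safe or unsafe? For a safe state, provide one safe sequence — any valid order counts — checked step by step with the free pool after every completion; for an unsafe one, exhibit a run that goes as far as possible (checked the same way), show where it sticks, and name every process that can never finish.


UNSAFE.
Key observation: after T7, T3, T1 complete, (3, 3, 3, 2) is the best the pool ever gets, yet each leftover process wants more R3.
A maximal execution: T7, T3, T1 — then nothing else fits. Walking it through:
  pool = (3, 0, 0, 0)
  T7: need (0, 0, 0, 0) fits (3, 0, 0, 0); releases (0, 1, 2, 1), pool now (3, 1, 2, 1)
  T3: need (0, 1, 2, 0) fits (3, 1, 2, 1); releases (0, 1, 0, 1), pool now (3, 2, 2, 2)
  T1: need (0, 2, 2, 2) fits (3, 2, 2, 2); releases (0, 1, 1, 0), pool now (3, 3, 3, 2)
  T8 still needs (4, 6, 4, 2) but only (3, 3, 3, 2) is free — short on R4, R3 and R1
  T2 still needs (2, 4, 4, 3) but only (3, 3, 3, 2) is free — short on R3, R1 and R2
Processes that can never finish: T8 and T2.


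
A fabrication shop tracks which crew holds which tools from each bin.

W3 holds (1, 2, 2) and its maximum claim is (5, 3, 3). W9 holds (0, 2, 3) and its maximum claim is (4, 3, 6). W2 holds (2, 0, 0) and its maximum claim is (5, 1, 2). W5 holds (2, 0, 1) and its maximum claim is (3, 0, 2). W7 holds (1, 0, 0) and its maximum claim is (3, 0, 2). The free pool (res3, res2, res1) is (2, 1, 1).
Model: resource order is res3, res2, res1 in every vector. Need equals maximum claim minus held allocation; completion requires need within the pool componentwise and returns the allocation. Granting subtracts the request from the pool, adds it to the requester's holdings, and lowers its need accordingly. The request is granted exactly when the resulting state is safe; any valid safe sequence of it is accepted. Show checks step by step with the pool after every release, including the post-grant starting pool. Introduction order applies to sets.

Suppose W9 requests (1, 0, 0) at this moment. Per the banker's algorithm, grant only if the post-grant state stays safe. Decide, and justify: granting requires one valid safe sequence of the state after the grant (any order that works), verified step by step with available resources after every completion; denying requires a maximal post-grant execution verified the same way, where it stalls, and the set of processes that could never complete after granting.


GRANT — the state after the grant stays safe, e.g. via W5, W2, W3, W9, W7.
Key observation: granting shrinks the pool to (1, 1, 1), yet W5 still fits and the chain goes through.
Check on the post-grant state, step by step:
  pool = (1, 1, 1)
  W5: need (1, 0, 1) fits (1, 1, 1); releases (2, 0, 1), pool now (3, 1, 2)
  W2: need (3, 1, 2) fits (3, 1, 2); releases (2, 0, 0), pool now (5, 1, 2)
  W3: need (4, 1, 1) fits (5, 1, 2); releases (1, 2, 2), pool now (6, 3, 4)
  W9: need (3, 1, 3) fits (6, 3, 4); releases (1, 2, 3), pool now (7, 5, 7)
  W7: need (2, 0, 2) fits (7, 5, 7); releases (1, 0, 0), pool now (8, 5, 7)
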